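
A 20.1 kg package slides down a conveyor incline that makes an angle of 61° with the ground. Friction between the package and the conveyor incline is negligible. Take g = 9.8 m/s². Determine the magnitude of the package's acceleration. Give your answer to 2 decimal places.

8.57 m/s²

Resolving the weight along the incline: the component pulling the package down the slope is mg sin 61° = 20.1 × 9.8 × 0.8746 = 172.279 N, and the normal force is N = mg cos 61° = 20.1 × 9.8 × 0.4848 = 95.496 N.
With no friction the net force along the incline is 172.279 N, so a = g sin 61° = 172.279 / 20.1 = 8.5711 m/s².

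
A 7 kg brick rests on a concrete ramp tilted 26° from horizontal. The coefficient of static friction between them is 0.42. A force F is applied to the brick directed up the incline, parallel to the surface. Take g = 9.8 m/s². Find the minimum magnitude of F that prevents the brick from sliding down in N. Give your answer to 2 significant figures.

The normal force is N = mg cos 26° = 61.657 N. With F at its minimum the brick is on the verge of sliding down, so static friction is at its maximum μ_s N = 0.42 × 61.657 = 25.896 N and acts up the slope.
Equilibrium along the incline: F + μ_s N = mg sin 26°, so F = 30.072 − 25.896 = 4.176 N.

4.2 N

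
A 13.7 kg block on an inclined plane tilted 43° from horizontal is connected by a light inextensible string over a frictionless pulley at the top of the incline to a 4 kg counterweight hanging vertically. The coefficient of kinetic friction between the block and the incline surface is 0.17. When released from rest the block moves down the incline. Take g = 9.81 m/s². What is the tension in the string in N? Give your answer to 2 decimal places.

For the block on the incline: the weight component along the slope is m₁g sin 43° = 13.7 × 9.81 × 0.6820 = 91.659 N and the normal force is N = m₁g cos 43° = 98.292 N.
Kinetic friction opposes the block's motion down the incline: f = μN = 0.17 × 98.292 = 16.710 N acting up the slope.
Newton's second law for the block (down-slope positive): 91.659 − 16.710 − T = 13.7 a. For the hanging counterweight (upward positive): T − 4 × 9.81 = 4 a.
Adding the two equations eliminates T: 35.709 = 17.7 a, so a = 2.0175 m/s².
Then from the hanging counterweight's equation, T = 4 × (9.81 + 2.0175) = 47.310 N.

47.31 N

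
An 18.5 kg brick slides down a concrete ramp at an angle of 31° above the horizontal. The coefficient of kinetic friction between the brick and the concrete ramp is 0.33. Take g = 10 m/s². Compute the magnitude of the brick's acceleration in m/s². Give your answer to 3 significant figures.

Resolving the weight along the incline: the component pulling the brick down the slope is mg sin 31° = 18.5 × 10 × 0.5150 = 95.275 N, and the normal force is N = mg cos 31° = 18.5 × 10 × 0.8572 = 158.582 N.
Kinetic friction acts up the slope with magnitude f = μN = 0.33 × 158.582 = 52.332 N.
Net force along the incline is 95.275 − 52.332 = 42.943 N, so a = 42.943 / 18.5 = 2.3212 m/s².

2.32 m/s²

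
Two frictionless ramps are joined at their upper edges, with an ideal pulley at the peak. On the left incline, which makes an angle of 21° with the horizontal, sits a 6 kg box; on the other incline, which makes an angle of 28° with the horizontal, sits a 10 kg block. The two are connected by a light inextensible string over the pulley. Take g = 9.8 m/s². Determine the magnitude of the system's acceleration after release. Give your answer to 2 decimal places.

1.56 m/s²

Resolve each weight along its own incline: the 6 kg mass has component 6 × 9.8 × sin 21° = 21.072 N down its slope, and the 10 kg mass has 10 × 9.8 × sin 28° = 46.008 N down its slope.
The 10 kg side's 46.008 N exceeds the other side's 21.072 N, so that mass slides down and the 6 kg mass slides up. Taking that direction as positive, Newton's second law for the whole system gives 46.008 − 21.072 = (6 + 10) a, so a = 24.936 / 16 = 1.5585 m/s².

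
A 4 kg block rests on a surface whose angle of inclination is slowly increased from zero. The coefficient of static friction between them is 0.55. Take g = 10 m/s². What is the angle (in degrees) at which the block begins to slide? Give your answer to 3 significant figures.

28.8°

At the threshold of sliding, static friction is at its maximum μ_s N and exactly balances the weight component along the incline: mg sin θ = μ_s mg cos θ.
Hence tan θ = μ_s = 0.55, so θ = arctan(0.55) = 28.8108°.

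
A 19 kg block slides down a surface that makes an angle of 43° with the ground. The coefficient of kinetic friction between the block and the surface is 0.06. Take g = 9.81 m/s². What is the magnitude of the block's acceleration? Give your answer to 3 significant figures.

Resolving the weight along the incline: the component pulling the block down the slope is mg sin 43° = 19 × 9.81 × 0.6820 = 127.118 N, and the normal force is N = mg cos 43° = 19 × 9.81 × 0.7314 = 136.326 N.
Kinetic friction acts up the slope with magnitude f = μN = 0.06 × 136.326 = 8.180 N.
Net force along the incline is 127.118 − 8.180 = 118.938 N, so a = 118.938 / 19 = 6.2599 m/s².

6.26 m/s²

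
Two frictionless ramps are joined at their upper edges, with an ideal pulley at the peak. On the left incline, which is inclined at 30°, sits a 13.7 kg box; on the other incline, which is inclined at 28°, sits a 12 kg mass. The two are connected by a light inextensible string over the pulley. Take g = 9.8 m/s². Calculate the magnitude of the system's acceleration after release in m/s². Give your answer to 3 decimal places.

Resolve each weight along its own incline: the 13.7 kg mass has component 13.7 × 9.8 × sin 30° = 67.130 N down its slope, and the 12 kg mass has 12 × 9.8 × sin 28° = 55.210 N down its slope.
The 13.7 kg side's 67.130 N exceeds the other side's 55.210 N, so that mass slides down and the 12 kg mass slides up. Taking that direction as positive, Newton's second law for the whole system gives 67.130 − 55.210 = (13.7 + 12) a, so a = 11.920 / 25.7 = 0.4638 m/s².

0.464 m/s²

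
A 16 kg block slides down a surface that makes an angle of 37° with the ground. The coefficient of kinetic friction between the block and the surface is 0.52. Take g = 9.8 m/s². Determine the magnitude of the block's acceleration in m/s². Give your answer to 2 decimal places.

Resolving the weight along the incline: the component pulling the block down the slope is mg sin 37° = 16 × 9.8 × 0.6018 = 94.362 N, and the normal force is N = mg cos 37° = 16 × 9.8 × 0.7986 = 125.220 N.
Kinetic friction acts up the slope with magnitude f = μN = 0.52 × 125.220 = 65.114 N.
Net force along the incline is 94.362 − 65.114 = 29.248 N, so a = 29.248 / 16 = 1.8280 m/s².

1.83 m/s²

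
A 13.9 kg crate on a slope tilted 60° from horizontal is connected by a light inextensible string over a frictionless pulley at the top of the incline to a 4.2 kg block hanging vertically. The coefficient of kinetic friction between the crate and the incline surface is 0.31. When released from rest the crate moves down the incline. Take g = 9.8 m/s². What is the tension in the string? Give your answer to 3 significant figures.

For the crate on the incline: the weight component along the slope is m₁g sin 60° = 13.9 × 9.8 × 0.8660 = 117.967 N and the normal force is N = m₁g cos 60° = 68.110 N.
Kinetic friction opposes the crate's motion down the incline: f = μN = 0.31 × 68.110 = 21.114 N acting up the slope.
Newton's second law for the crate (down-slope positive): 117.967 − 21.114 − T = 13.9 a. For the hanging block (upward positive): T − 4.2 × 9.8 = 4.2 a.
Adding the two equations eliminates T: 55.693 = 18.1 a, so a = 3.0770 m/s².
Then from the hanging block's equation, T = 4.2 × (9.8 + 3.0770) = 54.083 N.

54.1 N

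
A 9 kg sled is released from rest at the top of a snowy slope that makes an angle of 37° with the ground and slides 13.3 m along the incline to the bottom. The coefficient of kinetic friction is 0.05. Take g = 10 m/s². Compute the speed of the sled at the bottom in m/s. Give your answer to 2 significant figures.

The weight component along the incline is mg sin 37° = 54.163 N and the normal force is N = mg cos 37° = 71.877 N.
Friction up the slope is f = μN = 0.05 × 71.877 = 3.594 N, so the net downslope force is 54.163 − 3.594 = 50.569 N and a = 50.569 / 9 = 5.6188 m/s².
Starting from rest over a distance of 13.3 m, v² = 2aL = 2 × 5.6188 × 13.3 = 149.4601, so v = 12.2254 m/s.

12 m/s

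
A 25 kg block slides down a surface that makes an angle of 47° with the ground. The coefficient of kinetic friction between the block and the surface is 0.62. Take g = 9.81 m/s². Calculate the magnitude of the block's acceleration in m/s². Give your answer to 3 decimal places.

Resolving the weight along the incline: the component pulling the block down the slope is mg sin 47° = 25 × 9.81 × 0.7314 = 179.376 N, and the normal force is N = mg cos 47° = 25 × 9.81 × 0.6820 = 167.261 N.
Kinetic friction acts up the slope with magnitude f = μN = 0.62 × 167.261 = 103.702 N.
Net force along the incline is 179.376 − 103.702 = 75.674 N, so a = 75.674 / 25 = 3.0270 m/s².

3.027 m/s²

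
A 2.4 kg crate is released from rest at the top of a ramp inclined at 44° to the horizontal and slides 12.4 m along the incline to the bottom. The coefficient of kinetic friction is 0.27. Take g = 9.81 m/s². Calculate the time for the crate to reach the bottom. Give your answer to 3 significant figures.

2.25 s

The weight component along the incline is mg sin 44° = 16.355 N and the normal force is N = mg cos 44° = 16.936 N.
Friction up the slope is f = μN = 0.27 × 16.936 = 4.573 N, so the net downslope force is 16.355 − 4.573 = 11.782 N and a = 11.782 / 2.4 = 4.9092 m/s².
Starting from rest, L = ½at², so t = √(2L/a) = √(2 × 12.4 / 4.9092) = 2.2476 s.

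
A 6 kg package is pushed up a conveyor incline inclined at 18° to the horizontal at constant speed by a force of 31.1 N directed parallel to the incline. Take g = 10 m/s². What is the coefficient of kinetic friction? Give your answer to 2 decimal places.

0.22

At constant speed ΣF = 0 along the incline. The applied 31.1 N acts up the slope; the weight component mg sin 18° = 18.541 N and kinetic friction μN both act down the slope.
So 31.1 = 18.541 + μ × 57.063, giving μ = (31.1 − 18.541) / 57.063 = 0.2201.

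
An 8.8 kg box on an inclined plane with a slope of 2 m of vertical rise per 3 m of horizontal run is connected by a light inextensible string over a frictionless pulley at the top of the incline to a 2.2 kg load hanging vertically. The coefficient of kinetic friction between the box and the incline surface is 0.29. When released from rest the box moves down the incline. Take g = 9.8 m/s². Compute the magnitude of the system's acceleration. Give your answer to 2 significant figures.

For the box on the incline: the weight component along the slope is m₁g sin 33.69° = 8.8 × 9.8 × 0.5547 = 47.837 N and the normal force is N = m₁g cos 33.69° = 71.756 N.
Kinetic friction opposes the box's motion down the incline: f = μN = 0.29 × 71.756 = 20.809 N acting up the slope.
Newton's second law for the box (down-slope positive): 47.837 − 20.809 − T = 8.8 a. For the hanging load (upward positive): T − 2.2 × 9.8 = 2.2 a.
Adding the two equations eliminates T: 5.468 = 11 a, so a = 0.4971 m/s².

0.50 m/s²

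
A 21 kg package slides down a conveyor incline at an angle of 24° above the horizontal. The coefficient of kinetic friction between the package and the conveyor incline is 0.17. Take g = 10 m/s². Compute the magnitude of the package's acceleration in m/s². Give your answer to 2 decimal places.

2.51 m/s²

Resolving the weight along the incline: the component pulling the package down the slope is mg sin 24° = 21 × 10 × 0.4067 = 85.407 N, and the normal force is N = mg cos 24° = 21 × 10 × 0.9135 = 191.835 N.
Kinetic friction acts up the slope with magnitude f = μN = 0.17 × 191.835 = 32.612 N.
Net force along the incline is 85.407 − 32.612 = 52.795 N, so a = 52.795 / 21 = 2.5140 m/s².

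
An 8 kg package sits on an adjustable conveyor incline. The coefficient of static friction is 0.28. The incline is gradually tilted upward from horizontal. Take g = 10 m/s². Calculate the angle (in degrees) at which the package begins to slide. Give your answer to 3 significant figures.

15.6°

At the threshold of sliding, static friction is at its maximum μ_s N and exactly balances the weight component along the incline: mg sin θ = μ_s mg cos θ.
Hence tan θ = μ_s = 0.28, so θ = arctan(0.28) = 15.6422°.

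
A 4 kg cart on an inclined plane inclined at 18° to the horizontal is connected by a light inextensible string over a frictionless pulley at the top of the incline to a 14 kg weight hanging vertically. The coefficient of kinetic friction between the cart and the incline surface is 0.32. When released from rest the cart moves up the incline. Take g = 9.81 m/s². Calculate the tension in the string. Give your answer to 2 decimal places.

For the cart on the incline: the weight component along the slope is m₁g sin 18° = 4 × 9.81 × 0.3090 = 12.125 N and the normal force is N = m₁g cos 18° = 37.319 N.
Kinetic friction opposes the cart's motion up the incline: f = μN = 0.32 × 37.319 = 11.942 N acting down the slope.
Newton's second law for the cart (up-slope positive): T − 12.125 − 11.942 = 4 a. For the hanging weight (downward positive): 14 × 9.81 − T = 14 a.
Adding the two equations eliminates T: 113.273 = 18 a, so a = 6.2929 m/s².
Then from the hanging weight's equation, T = 14 × (9.81 − 6.2929) = 49.239 N.

49.24 N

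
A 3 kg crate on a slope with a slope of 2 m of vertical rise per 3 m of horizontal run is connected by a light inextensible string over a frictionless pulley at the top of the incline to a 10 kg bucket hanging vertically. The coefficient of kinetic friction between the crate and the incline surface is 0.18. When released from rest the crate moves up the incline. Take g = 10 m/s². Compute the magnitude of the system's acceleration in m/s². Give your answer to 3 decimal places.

6.067 m/s²

For the crate on the incline: the weight component along the slope is m₁g sin 33.69° = 3 × 10 × 0.5547 = 16.641 N and the normal force is N = m₁g cos 33.69° = 24.962 N.
Kinetic friction opposes the crate's motion up the incline: f = μN = 0.18 × 24.962 = 4.493 N acting down the slope.
Newton's second law for the crate (up-slope positive): T − 16.641 − 4.493 = 3 a. For the hanging bucket (downward positive): 10 × 10 − T = 10 a.
Adding the two equations eliminates T: 78.866 = 13 a, so a = 6.0666 m/s².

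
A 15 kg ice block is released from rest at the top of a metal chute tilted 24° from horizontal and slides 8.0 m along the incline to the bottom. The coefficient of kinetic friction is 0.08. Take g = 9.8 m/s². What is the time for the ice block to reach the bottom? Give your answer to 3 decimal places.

The weight component along the incline is mg sin 24° = 59.790 N and the normal force is N = mg cos 24° = 134.291 N.
Friction up the slope is f = μN = 0.08 × 134.291 = 10.743 N, so the net downslope force is 59.790 − 10.743 = 49.047 N and a = 49.047 / 15 = 3.2698 m/s².
Starting from rest, L = ½at², so t = √(2L/a) = √(2 × 8.0 / 3.2698) = 2.2121 s.

2.212 s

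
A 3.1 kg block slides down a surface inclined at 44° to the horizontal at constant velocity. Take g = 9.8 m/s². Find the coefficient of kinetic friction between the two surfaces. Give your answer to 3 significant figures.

At constant velocity the net force along the incline is zero: mg sin 44° = μ mg cos 44°.
So μ = tan 44° = 0.6947 / 0.7193 = 0.9658.

0.966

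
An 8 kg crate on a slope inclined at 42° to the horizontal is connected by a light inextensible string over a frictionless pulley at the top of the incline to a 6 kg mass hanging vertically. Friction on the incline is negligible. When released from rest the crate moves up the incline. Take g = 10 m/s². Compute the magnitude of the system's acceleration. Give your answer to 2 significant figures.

0.46 m/s²

For the crate on the incline: the weight component along the slope is m₁g sin 42° = 8 × 10 × 0.6691 = 53.528 N and the normal force is N = m₁g cos 42° = 59.452 N.
Newton's second law for the crate (up-slope positive): T − 53.528 = 8 a. For the hanging mass (downward positive): 6 × 10 − T = 6 a.
Adding the two equations eliminates T: 6.472 = 14 a, so a = 0.4623 m/s².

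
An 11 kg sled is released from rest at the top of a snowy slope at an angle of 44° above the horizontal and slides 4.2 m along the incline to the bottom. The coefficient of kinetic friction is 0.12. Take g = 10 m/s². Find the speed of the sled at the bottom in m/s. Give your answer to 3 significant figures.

The weight component along the incline is mg sin 44° = 76.412 N and the normal force is N = mg cos 44° = 79.127 N.
Friction up the slope is f = μN = 0.12 × 79.127 = 9.495 N, so the net downslope force is 76.412 − 9.495 = 66.917 N and a = 66.917 / 11 = 6.0834 m/s².
Starting from rest over a distance of 4.2 m, v² = 2aL = 2 × 6.0834 × 4.2 = 51.1006, so v = 7.1485 m/s.

7.15 m/s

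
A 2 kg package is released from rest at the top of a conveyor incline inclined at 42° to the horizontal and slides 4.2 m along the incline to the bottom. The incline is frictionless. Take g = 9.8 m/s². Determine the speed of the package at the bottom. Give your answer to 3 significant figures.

The weight component along the incline is mg sin 42° = 13.115 N and the normal force is N = mg cos 42° = 14.566 N.
With no friction, a = g sin 42° = 6.5575 m/s².
Starting from rest over a distance of 4.2 m, v² = 2aL = 2 × 6.5575 × 4.2 = 55.0830, so v = 7.4218 m/s.

7.42 m/s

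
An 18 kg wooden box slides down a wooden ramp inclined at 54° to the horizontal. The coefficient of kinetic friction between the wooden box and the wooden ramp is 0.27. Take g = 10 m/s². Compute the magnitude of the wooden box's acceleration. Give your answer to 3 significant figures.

Resolving the weight along the incline: the component pulling the wooden box down the slope is mg sin 54° = 18 × 10 × 0.8090 = 145.620 N, and the normal force is N = mg cos 54° = 18 × 10 × 0.5878 = 105.804 N.
Kinetic friction acts up the slope with magnitude f = μN = 0.27 × 105.804 = 28.567 N.
Net force along the incline is 145.620 − 28.567 = 117.053 N, so a = 117.053 / 18 = 6.5029 m/s².

6.50 m/s²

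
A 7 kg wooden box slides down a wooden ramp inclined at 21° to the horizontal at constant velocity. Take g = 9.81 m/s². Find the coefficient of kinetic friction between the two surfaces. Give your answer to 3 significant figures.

At constant velocity the net force along the incline is zero: mg sin 21° = μ mg cos 21°.
So μ = tan 21° = 0.3584 / 0.9336 = 0.3839.

0.384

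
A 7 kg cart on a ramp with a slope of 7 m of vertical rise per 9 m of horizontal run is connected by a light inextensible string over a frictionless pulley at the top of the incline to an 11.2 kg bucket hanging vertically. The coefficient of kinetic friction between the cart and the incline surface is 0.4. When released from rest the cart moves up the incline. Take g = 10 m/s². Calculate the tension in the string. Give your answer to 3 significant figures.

For the cart on the incline: the weight component along the slope is m₁g sin 37.87° = 7 × 10 × 0.6139 = 42.973 N and the normal force is N = m₁g cos 37.87° = 55.255 N.
Kinetic friction opposes the cart's motion up the incline: f = μN = 0.4 × 55.255 = 22.102 N acting down the slope.
Newton's second law for the cart (up-slope positive): T − 42.973 − 22.102 = 7 a. For the hanging bucket (downward positive): 11.2 × 10 − T = 11.2 a.
Adding the two equations eliminates T: 46.925 = 18.2 a, so a = 2.5783 m/s².
Then from the hanging bucket's equation, T = 11.2 × (10 − 2.5783) = 83.123 N.

83.1 N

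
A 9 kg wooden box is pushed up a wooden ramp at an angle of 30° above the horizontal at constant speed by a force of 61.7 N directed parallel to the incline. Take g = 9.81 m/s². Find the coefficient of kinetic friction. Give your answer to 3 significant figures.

At constant speed ΣF = 0 along the incline. The applied 61.7 N acts up the slope; the weight component mg sin 30° = 44.145 N and kinetic friction μN both act down the slope.
So 61.7 = 44.145 + μ × 76.461, giving μ = (61.7 − 44.145) / 76.461 = 0.2296.

0.230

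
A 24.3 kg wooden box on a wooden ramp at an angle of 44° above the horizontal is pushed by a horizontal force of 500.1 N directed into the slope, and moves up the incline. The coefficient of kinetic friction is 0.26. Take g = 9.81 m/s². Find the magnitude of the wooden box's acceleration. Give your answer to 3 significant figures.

The horizontal push has components F cos 44° = 500.1 × 0.7193 = 359.722 N up the incline and F sin 44° = 500.1 × 0.6947 = 347.419 N pressing into the surface.
The normal force is therefore N = mg cos 44° + F sin 44° = 171.469 + 347.419 = 518.888 N, and kinetic friction down the slope is μN = 0.26 × 518.888 = 134.911 N.
Along the incline: F cos 44° − mg sin 44° − μN = ma, so 359.722 − 165.605 − 134.911 = 24.3 a, giving a = 2.4365 m/s².

2.44 m/s²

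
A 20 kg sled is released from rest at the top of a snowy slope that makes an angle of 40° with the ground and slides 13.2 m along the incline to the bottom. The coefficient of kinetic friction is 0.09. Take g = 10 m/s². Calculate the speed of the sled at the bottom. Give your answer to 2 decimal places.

12.31 m/s

The weight component along the incline is mg sin 40° = 128.558 N and the normal force is N = mg cos 40° = 153.209 N.
Friction up the slope is f = μN = 0.09 × 153.209 = 13.789 N, so the net downslope force is 128.558 − 13.789 = 114.769 N and a = 114.769 / 20 = 5.7385 m/s².
Starting from rest over a distance of 13.2 m, v² = 2aL = 2 × 5.7385 × 13.2 = 151.4964, so v = 12.3084 m/s.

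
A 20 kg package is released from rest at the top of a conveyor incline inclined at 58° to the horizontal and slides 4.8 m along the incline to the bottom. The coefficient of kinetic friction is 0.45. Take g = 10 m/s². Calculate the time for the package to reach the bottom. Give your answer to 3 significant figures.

1.25 s

The weight component along the incline is mg sin 58° = 169.610 N and the normal force is N = mg cos 58° = 105.984 N.
Friction up the slope is f = μN = 0.45 × 105.984 = 47.693 N, so the net downslope force is 169.610 − 47.693 = 121.917 N and a = 121.917 / 20 = 6.0959 m/s².
Starting from rest, L = ½at², so t = √(2L/a) = √(2 × 4.8 / 6.0959) = 1.2549 s.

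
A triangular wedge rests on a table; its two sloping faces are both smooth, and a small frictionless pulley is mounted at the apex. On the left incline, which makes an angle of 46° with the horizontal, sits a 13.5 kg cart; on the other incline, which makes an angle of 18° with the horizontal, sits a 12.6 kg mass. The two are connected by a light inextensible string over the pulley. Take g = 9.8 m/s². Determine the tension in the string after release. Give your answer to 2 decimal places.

65.68 N

Resolve each weight along its own incline: the 13.5 kg mass has component 13.5 × 9.8 × sin 46° = 95.169 N down its slope, and the 12.6 kg mass has 12.6 × 9.8 × sin 18° = 38.157 N down its slope.
The 13.5 kg side's 95.169 N exceeds the other side's 38.157 N, so that mass slides down and the 12.6 kg mass slides up. Taking that direction as positive, Newton's second law for the whole system gives 95.169 − 38.157 = (13.5 + 12.6) a, so a = 57.012 / 26.1 = 2.1844 m/s².
For the 12.6 kg mass (up-slope positive): T − 38.157 = 12.6 × 2.1844, so T = 65.680 N.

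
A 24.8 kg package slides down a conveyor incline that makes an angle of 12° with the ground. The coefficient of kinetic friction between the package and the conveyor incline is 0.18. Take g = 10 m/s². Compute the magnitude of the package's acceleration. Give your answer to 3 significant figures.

0.318 m/s²

Resolving the weight along the incline: the component pulling the package down the slope is mg sin 12° = 24.8 × 10 × 0.2079 = 51.559 N, and the normal force is N = mg cos 12° = 24.8 × 10 × 0.9781 = 242.569 N.
Kinetic friction acts up the slope with magnitude f = μN = 0.18 × 242.569 = 43.662 N.
Net force along the incline is 51.559 − 43.662 = 7.897 N, so a = 7.897 / 24.8 = 0.3184 m/s².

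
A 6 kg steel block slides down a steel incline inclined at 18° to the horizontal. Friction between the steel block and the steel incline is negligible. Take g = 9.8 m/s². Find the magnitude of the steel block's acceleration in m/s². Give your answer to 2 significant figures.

Resolving the weight along the incline: the component pulling the steel block down the slope is mg sin 18° = 6 × 9.8 × 0.3090 = 18.169 N, and the normal force is N = mg cos 18° = 6 × 9.8 × 0.9511 = 55.925 N.
With no friction the net force along the incline is 18.169 N, so a = g sin 18° = 18.169 / 6 = 3.0282 m/s².

3.0 m/s²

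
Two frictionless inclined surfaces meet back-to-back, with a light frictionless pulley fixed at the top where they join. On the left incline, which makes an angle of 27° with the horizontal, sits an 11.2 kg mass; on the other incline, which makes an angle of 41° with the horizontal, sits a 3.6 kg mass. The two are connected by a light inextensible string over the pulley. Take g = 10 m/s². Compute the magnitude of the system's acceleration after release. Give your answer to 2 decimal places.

Resolve each weight along its own incline: the 11.2 kg mass has component 11.2 × 10 × sin 27° = 50.847 N down its slope, and the 3.6 kg mass has 3.6 × 10 × sin 41° = 23.618 N down its slope.
The 11.2 kg side's 50.847 N exceeds the other side's 23.618 N, so that mass slides down and the 3.6 kg mass slides up. Taking that direction as positive, Newton's second law for the whole system gives 50.847 − 23.618 = (11.2 + 3.6) a, so a = 27.229 / 14.8 = 1.8398 m/s².

1.84 m/s²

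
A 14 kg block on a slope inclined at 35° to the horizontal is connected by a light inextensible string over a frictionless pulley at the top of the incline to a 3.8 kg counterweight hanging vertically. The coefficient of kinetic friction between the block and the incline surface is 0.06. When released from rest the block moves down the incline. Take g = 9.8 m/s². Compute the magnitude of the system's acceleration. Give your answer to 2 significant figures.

2.0 m/s²

For the block on the incline: the weight component along the slope is m₁g sin 35° = 14 × 9.8 × 0.5736 = 78.698 N and the normal force is N = m₁g cos 35° = 112.388 N.
Kinetic friction opposes the block's motion down the incline: f = μN = 0.06 × 112.388 = 6.743 N acting up the slope.
Newton's second law for the block (down-slope positive): 78.698 − 6.743 − T = 14 a. For the hanging counterweight (upward positive): T − 3.8 × 9.8 = 3.8 a.
Adding the two equations eliminates T: 34.715 = 17.8 a, so a = 1.9503 m/s².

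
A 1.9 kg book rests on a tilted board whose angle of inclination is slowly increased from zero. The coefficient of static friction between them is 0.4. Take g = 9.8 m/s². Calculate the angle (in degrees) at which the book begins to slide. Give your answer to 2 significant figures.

22°

At the threshold of sliding, static friction is at its maximum μ_s N and exactly balances the weight component along the incline: mg sin θ = μ_s mg cos θ.
Hence tan θ = μ_s = 0.4, so θ = arctan(0.4) = 21.8014°.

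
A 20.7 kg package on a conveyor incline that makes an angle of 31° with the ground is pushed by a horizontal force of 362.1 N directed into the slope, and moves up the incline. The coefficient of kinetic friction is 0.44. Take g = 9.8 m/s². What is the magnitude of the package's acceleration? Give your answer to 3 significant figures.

2.29 m/s²

The horizontal push has components F cos 31° = 362.1 × 0.8572 = 310.392 N up the incline and F sin 31° = 362.1 × 0.5150 = 186.482 N pressing into the surface.
The normal force is therefore N = mg cos 31° + F sin 31° = 173.892 + 186.482 = 360.374 N, and kinetic friction down the slope is μN = 0.44 × 360.374 = 158.565 N.
Along the incline: F cos 31° − mg sin 31° − μN = ma, so 310.392 − 104.473 − 158.565 = 20.7 a, giving a = 2.2876 m/s².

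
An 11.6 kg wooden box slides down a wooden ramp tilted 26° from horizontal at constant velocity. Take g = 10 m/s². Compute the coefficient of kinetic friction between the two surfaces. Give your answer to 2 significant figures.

At constant velocity the net force along the incline is zero: mg sin 26° = μ mg cos 26°.
So μ = tan 26° = 0.4384 / 0.8988 = 0.4878.

0.49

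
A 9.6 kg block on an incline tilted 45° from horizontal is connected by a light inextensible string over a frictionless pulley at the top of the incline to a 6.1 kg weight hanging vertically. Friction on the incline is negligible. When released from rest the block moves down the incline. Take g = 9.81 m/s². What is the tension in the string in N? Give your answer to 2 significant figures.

For the block on the incline: the weight component along the slope is m₁g sin 45° = 9.6 × 9.81 × 0.7071 = 66.592 N and the normal force is N = m₁g cos 45° = 66.592 N.
Newton's second law for the block (down-slope positive): 66.592 − T = 9.6 a. For the hanging weight (upward positive): T − 6.1 × 9.81 = 6.1 a.
Adding the two equations eliminates T: 6.751 = 15.7 a, so a = 0.4300 m/s².
Then from the hanging weight's equation, T = 6.1 × (9.81 + 0.4300) = 62.464 N.

62 N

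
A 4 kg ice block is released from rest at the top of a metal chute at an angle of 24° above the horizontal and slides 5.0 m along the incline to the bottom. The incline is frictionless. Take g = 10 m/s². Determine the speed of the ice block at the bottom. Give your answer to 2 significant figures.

6.4 m/s

The weight component along the incline is mg sin 24° = 16.269 N and the normal force is N = mg cos 24° = 36.542 N.
With no friction, a = g sin 24° = 4.0674 m/s².
Starting from rest over a distance of 5.0 m, v² = 2aL = 2 × 4.0674 × 5.0 = 40.6740, so v = 6.3776 m/s.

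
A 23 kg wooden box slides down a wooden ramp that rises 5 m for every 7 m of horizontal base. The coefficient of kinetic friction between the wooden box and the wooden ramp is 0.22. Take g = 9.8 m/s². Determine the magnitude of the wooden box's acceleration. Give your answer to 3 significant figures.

3.94 m/s²

Resolving the weight along the incline: the component pulling the wooden box down the slope is mg sin 35.54° = 23 × 9.8 × 0.5812 = 131.002 N, and the normal force is N = mg cos 35.54° = 23 × 9.8 × 0.8137 = 183.408 N.
Kinetic friction acts up the slope with magnitude f = μN = 0.22 × 183.408 = 40.350 N.
Net force along the incline is 131.002 − 40.350 = 90.652 N, so a = 90.652 / 23 = 3.9414 m/s².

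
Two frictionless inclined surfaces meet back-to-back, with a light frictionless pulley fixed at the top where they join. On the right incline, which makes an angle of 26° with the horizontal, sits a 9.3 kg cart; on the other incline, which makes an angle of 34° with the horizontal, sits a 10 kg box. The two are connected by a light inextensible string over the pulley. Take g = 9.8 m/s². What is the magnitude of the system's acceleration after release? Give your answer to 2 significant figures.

0.77 m/s²

Resolve each weight along its own incline: the 9.3 kg mass has component 9.3 × 9.8 × sin 26° = 39.953 N down its slope, and the 10 kg mass has 10 × 9.8 × sin 34° = 54.801 N down its slope.
The 10 kg side's 54.801 N exceeds the other side's 39.953 N, so that mass slides down and the 9.3 kg mass slides up. Taking that direction as positive, Newton's second law for the whole system gives 54.801 − 39.953 = (9.3 + 10) a, so a = 14.848 / 19.3 = 0.7693 m/s².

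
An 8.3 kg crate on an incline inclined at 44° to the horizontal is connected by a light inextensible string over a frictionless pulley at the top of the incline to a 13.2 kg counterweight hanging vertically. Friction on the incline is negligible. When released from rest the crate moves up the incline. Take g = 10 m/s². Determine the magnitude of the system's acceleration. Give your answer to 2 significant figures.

For the crate on the incline: the weight component along the slope is m₁g sin 44° = 8.3 × 10 × 0.6947 = 57.660 N and the normal force is N = m₁g cos 44° = 59.705 N.
Newton's second law for the crate (up-slope positive): T − 57.660 = 8.3 a. For the hanging counterweight (downward positive): 13.2 × 10 − T = 13.2 a.
Adding the two equations eliminates T: 74.340 = 21.5 a, so a = 3.4577 m/s².

3.5 m/s²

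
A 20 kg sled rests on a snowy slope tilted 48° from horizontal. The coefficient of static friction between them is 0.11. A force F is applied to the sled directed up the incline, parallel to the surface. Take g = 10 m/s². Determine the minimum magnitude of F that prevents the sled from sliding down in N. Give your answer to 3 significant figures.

The normal force is N = mg cos 48° = 133.826 N. With F at its minimum the sled is on the verge of sliding down, so static friction is at its maximum μ_s N = 0.11 × 133.826 = 14.721 N and acts up the slope.
Equilibrium along the incline: F + μ_s N = mg sin 48°, so F = 148.629 − 14.721 = 133.908 N.

134 N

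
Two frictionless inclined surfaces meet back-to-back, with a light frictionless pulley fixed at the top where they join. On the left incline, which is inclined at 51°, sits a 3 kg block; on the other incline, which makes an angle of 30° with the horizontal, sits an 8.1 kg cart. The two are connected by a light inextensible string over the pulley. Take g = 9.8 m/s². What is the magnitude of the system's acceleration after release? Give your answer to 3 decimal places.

1.517 m/s²

Resolve each weight along its own incline: the 3 kg mass has component 3 × 9.8 × sin 51° = 22.848 N down its slope, and the 8.1 kg mass has 8.1 × 9.8 × sin 30° = 39.690 N down its slope.
The 8.1 kg side's 39.690 N exceeds the other side's 22.848 N, so that mass slides down and the 3 kg mass slides up. Taking that direction as positive, Newton's second law for the whole system gives 39.690 − 22.848 = (3 + 8.1) a, so a = 16.842 / 11.1 = 1.5173 m/s².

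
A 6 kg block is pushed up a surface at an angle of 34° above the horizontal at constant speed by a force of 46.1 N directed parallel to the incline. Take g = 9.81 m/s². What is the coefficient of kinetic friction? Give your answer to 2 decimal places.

At constant speed ΣF = 0 along the incline. The applied 46.1 N acts up the slope; the weight component mg sin 34° = 32.914 N and kinetic friction μN both act down the slope.
So 46.1 = 32.914 + μ × 48.797, giving μ = (46.1 − 32.914) / 48.797 = 0.2702.

0.27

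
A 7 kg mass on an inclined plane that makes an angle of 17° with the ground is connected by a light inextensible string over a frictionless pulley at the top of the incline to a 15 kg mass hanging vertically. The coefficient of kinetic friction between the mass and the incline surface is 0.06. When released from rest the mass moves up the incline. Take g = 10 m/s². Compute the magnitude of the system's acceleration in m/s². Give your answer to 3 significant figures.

For the mass on the incline: the weight component along the slope is m₁g sin 17° = 7 × 10 × 0.2924 = 20.468 N and the normal force is N = m₁g cos 17° = 66.941 N.
Kinetic friction opposes the mass's motion up the incline: f = μN = 0.06 × 66.941 = 4.016 N acting down the slope.
Newton's second law for the mass (up-slope positive): T − 20.468 − 4.016 = 7 a. For the hanging mass (downward positive): 15 × 10 − T = 15 a.
Adding the two equations eliminates T: 125.516 = 22 a, so a = 5.7053 m/s².

5.71 m/s²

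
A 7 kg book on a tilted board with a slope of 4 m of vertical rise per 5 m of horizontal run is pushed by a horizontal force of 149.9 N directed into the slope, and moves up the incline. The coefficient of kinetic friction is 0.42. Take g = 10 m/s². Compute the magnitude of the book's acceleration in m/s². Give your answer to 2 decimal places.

1.58 m/s²

The horizontal push has components F cos 38.66° = 149.9 × 0.7809 = 117.057 N up the incline and F sin 38.66° = 149.9 × 0.6247 = 93.643 N pressing into the surface.
The normal force is therefore N = mg cos 38.66° + F sin 38.66° = 54.663 + 93.643 = 148.306 N, and kinetic friction down the slope is μN = 0.42 × 148.306 = 62.289 N.
Along the incline: F cos 38.66° − mg sin 38.66° − μN = ma, so 117.057 − 43.729 − 62.289 = 7 a, giving a = 1.5770 m/s².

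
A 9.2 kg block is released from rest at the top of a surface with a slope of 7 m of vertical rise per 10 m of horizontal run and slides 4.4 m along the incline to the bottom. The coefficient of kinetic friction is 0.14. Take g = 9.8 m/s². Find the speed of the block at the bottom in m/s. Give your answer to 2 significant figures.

The weight component along the incline is mg sin 34.99° = 51.703 N and the normal force is N = mg cos 34.99° = 73.862 N.
Friction up the slope is f = μN = 0.14 × 73.862 = 10.341 N, so the net downslope force is 51.703 − 10.341 = 41.362 N and a = 41.362 / 9.2 = 4.4959 m/s².
Starting from rest over a distance of 4.4 m, v² = 2aL = 2 × 4.4959 × 4.4 = 39.5639, so v = 6.2900 m/s.

6.3 m/s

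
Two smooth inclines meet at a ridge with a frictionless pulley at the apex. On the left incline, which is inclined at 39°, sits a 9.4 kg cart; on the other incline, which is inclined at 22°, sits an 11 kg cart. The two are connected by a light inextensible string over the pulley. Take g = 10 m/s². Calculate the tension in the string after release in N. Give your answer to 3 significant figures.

50.9 N

Resolve each weight along its own incline: the 9.4 kg mass has component 9.4 × 10 × sin 39° = 59.156 N down its slope, and the 11 kg mass has 11 × 10 × sin 22° = 41.207 N down its slope.
The 9.4 kg side's 59.156 N exceeds the other side's 41.207 N, so that mass slides down and the 11 kg mass slides up. Taking that direction as positive, Newton's second law for the whole system gives 59.156 − 41.207 = (9.4 + 11) a, so a = 17.949 / 20.4 = 0.8799 m/s².
For the 11 kg mass (up-slope positive): T − 41.207 = 11 × 0.8799, so T = 50.886 N.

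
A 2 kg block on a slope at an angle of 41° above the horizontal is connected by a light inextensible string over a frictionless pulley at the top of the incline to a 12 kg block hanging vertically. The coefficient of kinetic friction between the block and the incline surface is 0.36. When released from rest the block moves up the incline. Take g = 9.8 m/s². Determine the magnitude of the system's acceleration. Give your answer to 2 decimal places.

7.10 m/s²

For the block on the incline: the weight component along the slope is m₁g sin 41° = 2 × 9.8 × 0.6561 = 12.860 N and the normal force is N = m₁g cos 41° = 14.792 N.
Kinetic friction opposes the block's motion up the incline: f = μN = 0.36 × 14.792 = 5.325 N acting down the slope.
Newton's second law for the block (up-slope positive): T − 12.860 − 5.325 = 2 a. For the hanging block (downward positive): 12 × 9.8 − T = 12 a.
Adding the two equations eliminates T: 99.415 = 14 a, so a = 7.1011 m/s².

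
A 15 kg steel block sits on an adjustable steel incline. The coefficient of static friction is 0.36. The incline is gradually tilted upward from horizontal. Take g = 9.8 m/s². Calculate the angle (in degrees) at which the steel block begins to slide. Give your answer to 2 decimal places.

At the threshold of sliding, static friction is at its maximum μ_s N and exactly balances the weight component along the incline: mg sin θ = μ_s mg cos θ.
Hence tan θ = μ_s = 0.36, so θ = arctan(0.36) = 19.7989°.

19.80°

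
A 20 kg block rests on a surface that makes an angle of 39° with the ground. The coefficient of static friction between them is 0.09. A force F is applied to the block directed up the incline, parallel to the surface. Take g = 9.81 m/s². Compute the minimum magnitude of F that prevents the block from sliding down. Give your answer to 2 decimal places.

The normal force is N = mg cos 39° = 152.476 N. With F at its minimum the block is on the verge of sliding down, so static friction is at its maximum μ_s N = 0.09 × 152.476 = 13.723 N and acts up the slope.
Equilibrium along the incline: F + μ_s N = mg sin 39°, so F = 123.473 − 13.723 = 109.750 N.

109.75 N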